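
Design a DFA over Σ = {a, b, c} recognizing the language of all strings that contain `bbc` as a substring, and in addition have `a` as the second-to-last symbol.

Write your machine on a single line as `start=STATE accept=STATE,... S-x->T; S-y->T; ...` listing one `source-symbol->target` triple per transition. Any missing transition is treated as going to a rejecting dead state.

start=s0; accept=s17,s18,s19; s0-a->s1; s0-b->s2; s0-c->s3; s1-a->s4; s1-b->s5; s1-c->s6; s2-a->s7; s2-b->s8; s2-c->s9; s3-a->s10; s3-b->s11; s3-c->s12; s4-a->s4; s4-b->s5; s4-c->s6; s5-a->s7; s5-b->s8; s5-c->s9; s6-a->s10; s6-b->s11; s6-c->s12; s7-a->s4; s7-b->s5; s7-c->s6; s8-a->s7; s8-b->s8; s8-c->s13; s9-a->s10; s9-b->s11; s9-c->s12; s10-a->s4; s10-b->s5; s10-c->s6; s11-a->s7; s11-b->s8; s11-c->s9; s12-a->s10; s12-b->s11; s12-c->s12; s13-a->s14; s13-b->s15; s13-c->s16; s14-a->s17; s14-b->s18; s14-c->s19; s15-a->s20; s15-b->s21; s15-c->s13; s16-a->s14; s16-b->s15; s16-c->s16; s17-a->s17; s17-b->s18; s17-c->s19; s18-a->s20; s18-b->s21; s18-c->s13; s19-a->s14; s19-b->s15; s19-c->s16; s20-a->s17; s20-b->s18; s20-c->s19; s21-a->s20; s21-b->s21; s21-c->s13

Handle the two conditions separately and then intersect. The first has 4 states tracking whether and how much of `bbc` has been seen; the second has 13 states tracking the last 2 symbols read. A product state is a pair (one from each), accepting exactly when both do.
          a    b    c  
>  s0     s1   s2   s3 
   s1     s4   s5   s6 
   s2     s7   s8   s9 
   s3    s10  s11  s12 
   s4     s4   s5   s6 
   s5     s7   s8   s9 
   s6    s10  s11  s12 
   s7     s4   s5   s6 
   s8     s7   s8  s13 
   s9    s10  s11  s12 
   s10    s4   s5   s6 
   s11    s7   s8   s9 
   s12   s10  s11  s12 
   s13   s14  s15  s16 
   s14   s17  s18  s19 
   s15   s20  s21  s13 
   s16   s14  s15  s16 
 * s17   s17  s18  s19 
 * s18   s20  s21  s13 
 * s19   s14  s15  s16 
   s20   s17  s18  s19 
   s21   s20  s21  s13 
(> = start, * = accepting)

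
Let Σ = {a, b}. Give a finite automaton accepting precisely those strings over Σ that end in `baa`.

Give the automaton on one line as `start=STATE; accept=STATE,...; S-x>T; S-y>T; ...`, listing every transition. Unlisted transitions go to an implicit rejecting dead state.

Let each state record the length of the longest suffix of the input read so far that is also a prefix of `baa`. q1 means the last symbol is `b`; q2 means the last 2 symbols are `ba`; q3 means the last 3 symbols are `baa`. Accept only at q3, where the string currently ends in `baa`.
        a   b  
>  q0   q0  q1 
   q1   q2  q1 
   q2   q3  q1 
 * q3   q0  q1 
(> = start, * = accepting)

start=q0; accept=q3; q0-a>q0; q0-b>q1; q1-a>q2; q1-b>q1; q2-a>q3; q2-b>q1; q3-a>q0; q3-b>q1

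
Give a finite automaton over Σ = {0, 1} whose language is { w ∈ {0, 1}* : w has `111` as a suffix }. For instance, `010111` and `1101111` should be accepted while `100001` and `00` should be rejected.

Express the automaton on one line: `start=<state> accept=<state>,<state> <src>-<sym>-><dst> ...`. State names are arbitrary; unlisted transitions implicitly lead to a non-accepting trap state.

Let each state record the length of the longest suffix of the input read so far that is also a prefix of `111`. S1 means the last symbol is `1`; S2 means the last 2 symbols are `11`; S3 means the last 3 symbols are `111`. Accept only at S3, where the string currently ends in `111`.
4 states suffice.
        0   1  
>  S0   S0  S1 
   S1   S0  S2 
   S2   S0  S3 
 * S3   S0  S3 
(> = start, * = accepting)

start=S0 accept=S3 S0-0->S0 S0-1->S1 S1-0->S0 S1-1->S2 S2-0->S0 S2-1->S3 S3-0->S0 S3-1->S3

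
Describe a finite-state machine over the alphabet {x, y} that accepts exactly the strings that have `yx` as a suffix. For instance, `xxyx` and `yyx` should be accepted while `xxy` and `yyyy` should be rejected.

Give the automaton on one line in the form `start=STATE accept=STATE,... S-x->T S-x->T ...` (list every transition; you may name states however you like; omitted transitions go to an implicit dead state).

start=A accept=C A-x->A A-y->B B-x->C B-y->B C-x->A C-y->B

Remember how much of `yx` the current input suffix matches. State A means no match yet; B means the last symbol is `y`; C means the last 2 symbols are `yx`. Only C accepts. On a mismatch, fall back to the longest proper suffix that is still a prefix of `yx`.
3 states suffice.
       x  y 
>  A   A  B 
   B   C  B 
 * C   A  B 
(> = start, * = accepting)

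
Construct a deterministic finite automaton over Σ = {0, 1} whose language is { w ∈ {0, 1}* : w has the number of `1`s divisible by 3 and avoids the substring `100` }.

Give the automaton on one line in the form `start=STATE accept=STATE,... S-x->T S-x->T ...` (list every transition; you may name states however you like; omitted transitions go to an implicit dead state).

Run two small machines in parallel and take their product. The first has 3 states tracking the count of `1`s modulo 3; the second has 4 states tracking partial matches of the forbidden pattern `100`. A product state is a pair (one from each), accepting exactly when both do. After merging equivalent states the machine shrinks.
With 8 states:
        0   1  
>* s0   s0  s1 
   s1   s2  s3 
   s2   s4  s3 
   s3   s5  s6 
   s4   s4  s4 
   s5   s4  s6 
 * s6   s7  s1 
 * s7   s4  s1 
(> = start, * = accepting)

start=s0 accept=s0,s6,s7 s0-0->s0 s0-1->s1 s1-0->s2 s1-1->s3 s2-0->s4 s2-1->s3 s3-0->s5 s3-1->s6 s4-0->s4 s4-1->s4 s5-0->s4 s5-1->s6 s6-0->s7 s6-1->s1 s7-0->s4 s7-1->s1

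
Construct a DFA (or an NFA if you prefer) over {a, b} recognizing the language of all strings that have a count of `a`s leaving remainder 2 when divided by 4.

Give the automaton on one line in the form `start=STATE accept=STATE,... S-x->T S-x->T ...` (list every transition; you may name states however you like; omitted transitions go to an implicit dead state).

start=q0 accept=q2 q0-a->q1 q0-b->q0 q1-a->q2 q1-b->q1 q2-a->q3 q2-b->q2 q3-a->q0 q3-b->q3

The only thing that matters is how many `a`s have appeared, reduced mod 4. Use one state per residue: q0 for 0, …, q3 for 3. Reading `a` moves to the next residue; anything else stays put. q2 is accepting.
A 4-state machine:
        a   b  
>  q0   q1  q0 
   q1   q2  q1 
 * q2   q3  q2 
   q3   q0  q3 
(> = start, * = accepting)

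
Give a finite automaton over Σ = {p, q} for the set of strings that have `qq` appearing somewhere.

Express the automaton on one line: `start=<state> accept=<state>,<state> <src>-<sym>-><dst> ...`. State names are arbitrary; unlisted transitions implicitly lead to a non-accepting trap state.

States S0..S1 record the length of the longest prefix of `qq` that matches the current input suffix. Reaching S2 means `qq` has been seen, and we stay there forever. Accept from S2.
A 3-state machine:
        p   q  
>  S0   S0  S1 
   S1   S0  S2 
 * S2   S2  S2 
(> = start, * = accepting)

start=S0 accept=S2 S0-p->S0 S0-q->S1 S1-p->S0 S1-q->S2 S2-p->S2 S2-q->S2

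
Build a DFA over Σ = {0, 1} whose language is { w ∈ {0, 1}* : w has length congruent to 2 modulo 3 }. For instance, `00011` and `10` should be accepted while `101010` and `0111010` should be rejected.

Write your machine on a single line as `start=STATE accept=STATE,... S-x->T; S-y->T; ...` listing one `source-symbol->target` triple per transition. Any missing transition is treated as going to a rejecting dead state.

Count input length modulo 3: every symbol advances one step around the cycle S0 → S1 → S2 → S0. Accept at S2.
        0   1  
>  S0   S1  S1 
   S1   S2  S2 
 * S2   S0  S0 
(> = start, * = accepting)

start=S0; accept=S2; S0-0->S1; S0-1->S1; S1-0->S2; S1-1->S2; S2-0->S0; S2-1->S0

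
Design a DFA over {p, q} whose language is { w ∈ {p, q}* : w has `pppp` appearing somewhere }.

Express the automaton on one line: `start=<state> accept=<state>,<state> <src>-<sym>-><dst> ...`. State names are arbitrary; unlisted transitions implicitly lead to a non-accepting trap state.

Track how much of `pppp` has been matched so far: state A is no progress, E is the absorbing accept state reached once `pppp` has occurred. Intermediate states record partial matches; on a mismatch, fall back to the longest reusable overlap.
5 states suffice.
       p  q 
>  A   B  A 
   B   C  A 
   C   D  A 
   D   E  A 
 * E   E  E 
(> = start, * = accepting)

start=A accept=E A-p->B A-q->A B-p->C B-q->A C-p->D C-q->A D-p->E D-q->A E-p->E E-q->E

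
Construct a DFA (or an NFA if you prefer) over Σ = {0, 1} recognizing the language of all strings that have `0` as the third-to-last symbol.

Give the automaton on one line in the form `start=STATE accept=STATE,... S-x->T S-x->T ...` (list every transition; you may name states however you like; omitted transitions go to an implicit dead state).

start=s0 accept=s7,s8,s9,s10 s0-0->s1 s0-1->s2 s1-0->s3 s1-1->s4 s2-0->s5 s2-1->s6 s3-0->s7 s3-1->s8 s4-0->s9 s4-1->s10 s5-0->s11 s5-1->s12 s6-0->s13 s6-1->s14 s7-0->s7 s7-1->s8 s8-0->s9 s8-1->s10 s9-0->s11 s9-1->s12 s10-0->s13 s10-1->s14 s11-0->s7 s11-1->s8 s12-0->s9 s12-1->s10 s13-0->s11 s13-1->s12 s14-0->s13 s14-1->s14

Because acceptance depends on a position counted from the end, the machine has to buffer the most recent 3 symbols. Make each state the string of the last up-to-3 symbols read; on input `x` shift the window left and append `x`. Accept when the buffered window has length 3 and begins with `0`.
          0    1  
>  s0     s1   s2 
   s1     s3   s4 
   s2     s5   s6 
   s3     s7   s8 
   s4     s9  s10 
   s5    s11  s12 
   s6    s13  s14 
 * s7     s7   s8 
 * s8     s9  s10 
 * s9    s11  s12 
 * s10   s13  s14 
   s11    s7   s8 
   s12    s9  s10 
   s13   s11  s12 
   s14   s13  s14 
(> = start, * = accepting)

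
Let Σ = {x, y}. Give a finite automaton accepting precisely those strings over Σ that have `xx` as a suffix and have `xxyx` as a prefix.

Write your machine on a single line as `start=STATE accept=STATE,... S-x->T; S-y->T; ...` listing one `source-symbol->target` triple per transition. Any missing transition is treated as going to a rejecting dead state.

Run two small machines in parallel and take their product. The first has 3 states tracking how much of the suffix `xx` has currently been matched; the second has 6 states tracking whether the input so far still matches the prefix `xxyx`. A product state is a pair (one from each), accepting exactly when both do.
        x   y  
>  s0   s1  s2 
   s1   s3  s2 
   s2   s4  s2 
   s3   s5  s6 
   s4   s5  s2 
   s5   s5  s2 
   s6   s7  s2 
   s7   s8  s9 
 * s8   s8  s9 
   s9   s7  s9 
(> = start, * = accepting)

start=s0; accept=s8; s0-x->s1; s0-y->s2; s1-x->s3; s1-y->s2; s2-x->s4; s2-y->s2; s3-x->s5; s3-y->s6; s4-x->s5; s4-y->s2; s5-x->s5; s5-y->s2; s6-x->s7; s6-y->s2; s7-x->s8; s7-y->s9; s8-x->s8; s8-y->s9; s9-x->s7; s9-y->s9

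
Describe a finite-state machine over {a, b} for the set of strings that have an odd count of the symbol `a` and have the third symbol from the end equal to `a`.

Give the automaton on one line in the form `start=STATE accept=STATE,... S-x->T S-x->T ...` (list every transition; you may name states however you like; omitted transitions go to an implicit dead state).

start=q0 accept=q4,q7,q8,q9 q0-a->q1 q0-b->q0 q1-a->q2 q1-b->q3 q2-a->q4 q2-b->q5 q3-a->q6 q3-b->q7 q4-a->q2 q4-b->q8 q5-a->q9 q5-b->q0 q6-a->q10 q6-b->q5 q7-a->q6 q7-b->q11 q8-a->q6 q8-b->q7 q9-a->q2 q9-b->q3 q10-a->q2 q10-b->q8 q11-a->q6 q11-b->q11

Run two small machines in parallel and take their product. One (2 states) tracks the count of `a`s modulo 2; the other (15 states) tracks the last 3 symbols read. Each combined state is a pair, one component from each; accept when both components accept. Minimizing collapses redundant product states.
A 12-state machine:
          a    b  
>  q0     q1   q0 
   q1     q2   q3 
   q2     q4   q5 
   q3     q6   q7 
 * q4     q2   q8 
   q5     q9   q0 
   q6    q10   q5 
 * q7     q6  q11 
 * q8     q6   q7 
 * q9     q2   q3 
   q10    q2   q8 
   q11    q6  q11 
(> = start, * = accepting)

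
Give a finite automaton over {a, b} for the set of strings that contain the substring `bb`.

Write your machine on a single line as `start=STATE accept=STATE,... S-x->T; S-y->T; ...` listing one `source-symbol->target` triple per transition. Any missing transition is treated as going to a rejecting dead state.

start=S0; accept=S2; S0-a->S0; S0-b->S1; S1-a->S0; S1-b->S2; S2-a->S2; S2-b->S2

States S0..S1 record the length of the longest prefix of `bb` that matches the current input suffix. Reaching S2 means `bb` has been seen, and we stay there forever. Accept from S2.
With 3 states:
        a   b  
>  S0   S0  S1 
   S1   S0  S2 
 * S2   S2  S2 
(> = start, * = accepting)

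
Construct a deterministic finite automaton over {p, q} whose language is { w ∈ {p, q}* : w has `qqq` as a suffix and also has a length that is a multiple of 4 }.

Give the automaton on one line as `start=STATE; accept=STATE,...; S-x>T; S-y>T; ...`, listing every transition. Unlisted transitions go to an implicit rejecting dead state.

start=A; accept=M; A-p>B; A-q>C; B-p>D; B-q>E; C-p>D; C-q>F; D-p>G; D-q>H; E-p>G; E-q>I; F-p>G; F-q>J; G-p>A; G-q>K; H-p>A; H-q>L; I-p>A; I-q>M; J-p>A; J-q>M; K-p>B; K-q>N; L-p>B; L-q>O; M-p>B; M-q>O; N-p>D; N-q>P; O-p>D; O-q>P; P-p>G; P-q>J

Handle the two conditions separately and then intersect. The first has 4 states tracking how much of the suffix `qqq` has currently been matched; the second has 4 states tracking the input length modulo 4. A product state is a pair (one from each), accepting exactly when both do.
With 16 states:
       p  q 
>  A   B  C 
   B   D  E 
   C   D  F 
   D   G  H 
   E   G  I 
   F   G  J 
   G   A  K 
   H   A  L 
   I   A  M 
   J   A  M 
   K   B  N 
   L   B  O 
 * M   B  O 
   N   D  P 
   O   D  P 
   P   G  J 
(> = start, * = accepting)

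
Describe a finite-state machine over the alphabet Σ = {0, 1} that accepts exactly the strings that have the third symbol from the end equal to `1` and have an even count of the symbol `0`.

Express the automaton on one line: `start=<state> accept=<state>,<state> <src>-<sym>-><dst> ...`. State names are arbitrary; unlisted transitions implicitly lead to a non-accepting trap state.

start=s0 accept=s11,s14,s20,s21 s0-0->s1 s0-1->s2 s1-0->s3 s1-1->s4 s2-0->s5 s2-1->s6 s3-0->s7 s3-1->s8 s4-0->s9 s4-1->s10 s5-0->s11 s5-1->s12 s6-0->s13 s6-1->s14 s7-0->s15 s7-1->s16 s8-0->s17 s8-1->s18 s9-0->s19 s9-1->s20 s10-0->s21 s10-1->s22 s11-0->s7 s11-1->s8 s12-0->s9 s12-1->s10 s13-0->s11 s13-1->s12 s14-0->s13 s14-1->s14 s15-0->s7 s15-1->s8 s16-0->s9 s16-1->s10 s17-0->s11 s17-1->s12 s18-0->s13 s18-1->s14 s19-0->s15 s19-1->s16 s20-0->s17 s20-1->s18 s21-0->s19 s21-1->s20 s22-0->s21 s22-1->s22

Run two small machines in parallel and take their product. One (15 states) tracks the last 3 symbols read; the other (2 states) tracks the count of `0`s modulo 2. Each combined state is a pair, one component from each; accept when both components accept.
          0    1  
>  s0     s1   s2 
   s1     s3   s4 
   s2     s5   s6 
   s3     s7   s8 
   s4     s9  s10 
   s5    s11  s12 
   s6    s13  s14 
   s7    s15  s16 
   s8    s17  s18 
   s9    s19  s20 
   s10   s21  s22 
 * s11    s7   s8 
   s12    s9  s10 
   s13   s11  s12 
 * s14   s13  s14 
   s15    s7   s8 
   s16    s9  s10 
   s17   s11  s12 
   s18   s13  s14 
   s19   s15  s16 
 * s20   s17  s18 
 * s21   s19  s20 
   s22   s21  s22 
(> = start, * = accepting)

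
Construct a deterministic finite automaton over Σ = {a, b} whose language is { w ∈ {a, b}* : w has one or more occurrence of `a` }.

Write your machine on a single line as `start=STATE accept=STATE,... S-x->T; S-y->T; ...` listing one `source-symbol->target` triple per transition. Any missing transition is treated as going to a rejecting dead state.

Only the number of `a`s matters, and only up to 2. Make a chain q0 → q1 → q2 advanced by each `a` (with q2 absorbing); every other symbol self-loops. The accepting set is {q1, q2}.
3 states suffice.
        a   b  
>  q0   q1  q0 
 * q1   q2  q1 
 * q2   q2  q2 
(> = start, * = accepting)

start=q0; accept=q1,q2; q0-a->q1; q0-b->q0; q1-a->q2; q1-b->q1; q2-a->q2; q2-b->q2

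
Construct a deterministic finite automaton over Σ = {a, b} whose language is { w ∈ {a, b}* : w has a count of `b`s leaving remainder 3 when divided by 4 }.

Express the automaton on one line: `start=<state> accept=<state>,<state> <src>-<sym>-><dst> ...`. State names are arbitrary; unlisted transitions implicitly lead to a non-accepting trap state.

start=q0 accept=q3 q0-a->q0 q0-b->q1 q1-a->q1 q1-b->q2 q2-a->q2 q2-b->q3 q3-a->q3 q3-b->q0

The only thing that matters is how many `b`s have appeared, reduced mod 4. Use one state per residue: q0 for 0, …, q3 for 3. Reading `b` moves to the next residue; anything else stays put. q3 is accepting.
With 4 states:
        a   b  
>  q0   q0  q1 
   q1   q1  q2 
   q2   q2  q3 
 * q3   q3  q0 
(> = start, * = accepting)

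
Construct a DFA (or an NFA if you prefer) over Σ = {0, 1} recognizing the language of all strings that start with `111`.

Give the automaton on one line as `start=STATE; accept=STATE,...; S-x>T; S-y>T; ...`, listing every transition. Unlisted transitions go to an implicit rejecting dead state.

Check the first 3 symbols one by one: s0 through s2 record how many have matched `111` so far; any wrong symbol goes to the dead state s4. After all 3 match we enter the accepting sink s3.
A 5-state machine:
        0   1  
>  s0   s4  s1 
   s1   s4  s2 
   s2   s4  s3 
 * s3   s3  s3 
   s4   s4  s4 
(> = start, * = accepting)

start=s0; accept=s3; s0-0>s4; s0-1>s1; s1-0>s4; s1-1>s2; s2-0>s4; s2-1>s3; s3-0>s3; s3-1>s3; s4-0>s4; s4-1>s4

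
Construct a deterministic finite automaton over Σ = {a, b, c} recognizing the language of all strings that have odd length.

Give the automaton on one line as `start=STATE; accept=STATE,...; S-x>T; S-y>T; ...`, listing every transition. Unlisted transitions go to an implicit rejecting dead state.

Count input length modulo 2: every symbol advances one step around the cycle q0 → q1 → q0. Accept at q1.
        a   b   c  
>  q0   q1  q1  q1 
 * q1   q0  q0  q0 
(> = start, * = accepting)

start=q0; accept=q1; q0-a>q1; q0-b>q1; q0-c>q1; q1-a>q0; q1-b>q0; q1-c>q0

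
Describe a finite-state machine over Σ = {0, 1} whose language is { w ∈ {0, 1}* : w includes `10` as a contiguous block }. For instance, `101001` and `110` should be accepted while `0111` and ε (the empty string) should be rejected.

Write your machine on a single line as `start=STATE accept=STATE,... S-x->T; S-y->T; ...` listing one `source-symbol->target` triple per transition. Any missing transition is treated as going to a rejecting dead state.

Track how much of `10` has been matched so far: state s0 is no progress, s2 is the absorbing accept state reached once `10` has occurred. Intermediate states record partial matches; on a mismatch, fall back to the longest reusable overlap.
3 states suffice.
        0   1  
>  s0   s0  s1 
   s1   s2  s1 
 * s2   s2  s2 
(> = start, * = accepting)

start=s0; accept=s2; s0-0->s0; s0-1->s1; s1-0->s2; s1-1->s1; s2-0->s2; s2-1->s2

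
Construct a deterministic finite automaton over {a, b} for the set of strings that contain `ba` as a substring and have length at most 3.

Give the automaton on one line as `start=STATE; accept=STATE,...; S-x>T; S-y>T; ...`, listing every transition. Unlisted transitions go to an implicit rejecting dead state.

start=s0; accept=s5,s6; s0-a>s1; s0-b>s2; s1-a>s3; s1-b>s4; s2-a>s5; s2-b>s4; s3-a>s3; s3-b>s3; s4-a>s6; s4-b>s3; s5-a>s6; s5-b>s6; s6-a>s3; s6-b>s3

Build one automaton per condition and run them in lockstep. One (3 states) tracks whether and how much of `ba` has been seen; the other (5 states) tracks the input length, saturating at 4. Each combined state is a pair, one component from each; accept when both components accept. Minimizing collapses redundant product states.
A 7-state machine:
        a   b  
>  s0   s1  s2 
   s1   s3  s4 
   s2   s5  s4 
   s3   s3  s3 
   s4   s6  s3 
 * s5   s6  s6 
 * s6   s3  s3 
(> = start, * = accepting)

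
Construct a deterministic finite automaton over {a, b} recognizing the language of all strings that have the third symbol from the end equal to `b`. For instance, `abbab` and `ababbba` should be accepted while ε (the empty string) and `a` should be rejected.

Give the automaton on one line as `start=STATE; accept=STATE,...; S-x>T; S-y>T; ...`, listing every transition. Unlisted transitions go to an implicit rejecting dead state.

Because acceptance depends on a position counted from the end, the machine has to buffer the most recent 3 symbols. Make each state the string of the last up-to-3 symbols read; on input `x` shift the window left and append `x`. Accept when the buffered window has length 3 and begins with `b`.
A 15-state machine:
          a    b  
>  q0     q1   q2 
   q1     q3   q4 
   q2     q5   q6 
   q3     q7   q8 
   q4     q9  q10 
   q5    q11  q12 
   q6    q13  q14 
   q7     q7   q8 
   q8     q9  q10 
   q9    q11  q12 
   q10   q13  q14 
 * q11    q7   q8 
 * q12    q9  q10 
 * q13   q11  q12 
 * q14   q13  q14 
(> = start, * = accepting)

start=q0; accept=q11,q12,q13,q14; q0-a>q1; q0-b>q2; q1-a>q3; q1-b>q4; q2-a>q5; q2-b>q6; q3-a>q7; q3-b>q8; q4-a>q9; q4-b>q10; q5-a>q11; q5-b>q12; q6-a>q13; q6-b>q14; q7-a>q7; q7-b>q8; q8-a>q9; q8-b>q10; q9-a>q11; q9-b>q12; q10-a>q13; q10-b>q14; q11-a>q7; q11-b>q8; q12-a>q9; q12-b>q10; q13-a>q11; q13-b>q12; q14-a>q13; q14-b>q14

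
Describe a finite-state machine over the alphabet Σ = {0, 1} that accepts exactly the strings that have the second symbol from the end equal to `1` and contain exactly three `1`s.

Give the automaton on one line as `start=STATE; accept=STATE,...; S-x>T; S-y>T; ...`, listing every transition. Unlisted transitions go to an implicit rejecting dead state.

Build one automaton per condition and run them in lockstep. The first has 7 states tracking the last 2 symbols read; the second has 5 states tracking the count of `1`s, saturating at 4. A product state is a pair (one from each), accepting exactly when both do. After merging equivalent states the machine shrinks.
An 8-state machine:
        0   1  
>  S0   S0  S1 
   S1   S1  S2 
   S2   S3  S4 
   S3   S3  S5 
 * S4   S6  S7 
   S5   S6  S7 
 * S6   S7  S7 
   S7   S7  S7 
(> = start, * = accepting)

start=S0; accept=S4,S6; S0-0>S0; S0-1>S1; S1-0>S1; S1-1>S2; S2-0>S3; S2-1>S4; S3-0>S3; S3-1>S5; S4-0>S6; S4-1>S7; S5-0>S6; S5-1>S7; S6-0>S7; S6-1>S7; S7-0>S7; S7-1>S7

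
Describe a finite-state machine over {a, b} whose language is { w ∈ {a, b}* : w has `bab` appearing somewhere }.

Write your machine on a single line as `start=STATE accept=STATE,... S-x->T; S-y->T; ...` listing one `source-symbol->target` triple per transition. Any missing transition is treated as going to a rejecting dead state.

States q0..q2 record the length of the longest prefix of `bab` that matches the current input suffix. Reaching q3 means `bab` has been seen, and we stay there forever. Accept from q3.
        a   b  
>  q0   q0  q1 
   q1   q2  q1 
   q2   q0  q3 
 * q3   q3  q3 
(> = start, * = accepting)

start=q0; accept=q3; q0-a->q0; q0-b->q1; q1-a->q2; q1-b->q1; q2-a->q0; q2-b->q3; q3-a->q3; q3-b->q3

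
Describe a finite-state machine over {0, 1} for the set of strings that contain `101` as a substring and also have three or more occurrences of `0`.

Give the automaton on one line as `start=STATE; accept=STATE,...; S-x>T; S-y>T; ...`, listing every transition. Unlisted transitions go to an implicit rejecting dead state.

start=s0; accept=s11; s0-0>s1; s0-1>s2; s1-0>s3; s1-1>s4; s2-0>s5; s2-1>s2; s3-0>s3; s3-1>s6; s4-0>s7; s4-1>s4; s5-0>s3; s5-1>s8; s6-0>s9; s6-1>s6; s7-0>s3; s7-1>s10; s8-0>s10; s8-1>s8; s9-0>s3; s9-1>s11; s10-0>s11; s10-1>s10; s11-0>s11; s11-1>s11

Build one automaton per condition and run them in lockstep. One (4 states) tracks whether and how much of `101` has been seen; the other (5 states) tracks the count of `0`s, saturating at 4. Each combined state is a pair, one component from each; accept when both components accept. Equivalent product states are then merged.
          0    1  
>  s0     s1   s2 
   s1     s3   s4 
   s2     s5   s2 
   s3     s3   s6 
   s4     s7   s4 
   s5     s3   s8 
   s6     s9   s6 
   s7     s3  s10 
   s8    s10   s8 
   s9     s3  s11 
   s10   s11  s10 
 * s11   s11  s11 
(> = start, * = accepting)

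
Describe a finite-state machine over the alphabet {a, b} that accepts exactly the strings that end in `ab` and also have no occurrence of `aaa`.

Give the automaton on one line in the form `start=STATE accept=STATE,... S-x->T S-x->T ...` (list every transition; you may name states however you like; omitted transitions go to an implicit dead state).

Handle the two conditions separately and then intersect. The first has 3 states tracking how much of the suffix `ab` has currently been matched; the second has 4 states tracking partial matches of the forbidden pattern `aaa`. A product state is a pair (one from each), accepting exactly when both do.
        a   b  
>  q0   q1  q0 
   q1   q2  q3 
   q2   q4  q3 
 * q3   q1  q0 
   q4   q4  q5 
   q5   q4  q6 
   q6   q4  q6 
(> = start, * = accepting)

start=q0 accept=q3 q0-a->q1 q0-b->q0 q1-a->q2 q1-b->q3 q2-a->q4 q2-b->q3 q3-a->q1 q3-b->q0 q4-a->q4 q4-b->q5 q5-a->q4 q5-b->q6 q6-a->q4 q6-b->q6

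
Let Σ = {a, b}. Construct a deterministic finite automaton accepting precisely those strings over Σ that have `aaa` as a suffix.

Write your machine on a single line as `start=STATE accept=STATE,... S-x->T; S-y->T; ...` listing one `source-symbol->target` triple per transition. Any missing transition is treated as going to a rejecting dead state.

start=s0; accept=s3; s0-a->s1; s0-b->s0; s1-a->s2; s1-b->s0; s2-a->s3; s2-b->s0; s3-a->s3; s3-b->s0

Let each state record the length of the longest suffix of the input read so far that is also a prefix of `aaa`. s1 means the last symbol is `a`; s2 means the last 2 symbols are `aa`; s3 means the last 3 symbols are `aaa`. Accept only at s3, where the string currently ends in `aaa`.
4 states suffice.
        a   b  
>  s0   s1  s0 
   s1   s2  s0 
   s2   s3  s0 
 * s3   s3  s0 
(> = start, * = accepting)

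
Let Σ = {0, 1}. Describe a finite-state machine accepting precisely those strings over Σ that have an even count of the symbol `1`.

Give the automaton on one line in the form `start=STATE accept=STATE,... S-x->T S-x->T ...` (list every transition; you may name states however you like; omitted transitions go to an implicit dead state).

start=q0 accept=q0 q0-0->q0 q0-1->q1 q1-0->q1 q1-1->q0

The only thing that matters is how many `1`s have appeared, reduced mod 2. Use one state per residue: q0 for 0, …, q1 for 1. Reading `1` moves to the next residue; anything else stays put. q0 is accepting.
        0   1  
>* q0   q0  q1 
   q1   q1  q0 
(> = start, * = accepting)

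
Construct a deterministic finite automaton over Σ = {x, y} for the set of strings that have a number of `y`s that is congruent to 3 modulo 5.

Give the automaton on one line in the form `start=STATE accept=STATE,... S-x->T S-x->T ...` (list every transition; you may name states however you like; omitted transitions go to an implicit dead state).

Keep the running count of `y`s modulo 5: each `y` advances along the cycle q0 → q1 → q2 → q3 → q4 → q0 while other symbols loop. Accept at q3.
With 5 states:
        x   y  
>  q0   q0  q1 
   q1   q1  q2 
   q2   q2  q3 
 * q3   q3  q4 
   q4   q4  q0 
(> = start, * = accepting)

start=q0 accept=q3 q0-x->q0 q0-y->q1 q1-x->q1 q1-y->q2 q2-x->q2 q2-y->q3 q3-x->q3 q3-y->q4 q4-x->q4 q4-y->q0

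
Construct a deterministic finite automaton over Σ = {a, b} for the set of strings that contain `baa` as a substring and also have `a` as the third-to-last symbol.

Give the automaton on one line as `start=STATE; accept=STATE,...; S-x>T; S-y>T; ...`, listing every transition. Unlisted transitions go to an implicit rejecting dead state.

start=S0; accept=S4,S5,S6,S7; S0-a>S0; S0-b>S1; S1-a>S2; S1-b>S1; S2-a>S3; S2-b>S1; S3-a>S4; S3-b>S5; S4-a>S4; S4-b>S5; S5-a>S6; S5-b>S7; S6-a>S3; S6-b>S8; S7-a>S9; S7-b>S10; S8-a>S6; S8-b>S7; S9-a>S3; S9-b>S8; S10-a>S9; S10-b>S10

Handle the two conditions separately and then intersect. The first has 4 states tracking whether and how much of `baa` has been seen; the second has 15 states tracking the last 3 symbols read. A product state is a pair (one from each), accepting exactly when both do. Equivalent product states are then merged.
          a    b  
>  S0     S0   S1 
   S1     S2   S1 
   S2     S3   S1 
   S3     S4   S5 
 * S4     S4   S5 
 * S5     S6   S7 
 * S6     S3   S8 
 * S7     S9  S10 
   S8     S6   S7 
   S9     S3   S8 
   S10    S9  S10 
(> = start, * = accepting)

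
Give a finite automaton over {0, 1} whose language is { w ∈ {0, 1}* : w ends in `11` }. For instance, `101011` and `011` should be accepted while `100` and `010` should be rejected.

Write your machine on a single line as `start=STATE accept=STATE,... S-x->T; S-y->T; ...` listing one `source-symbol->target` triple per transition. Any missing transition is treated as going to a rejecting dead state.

start=S0; accept=S2; S0-0->S0; S0-1->S1; S1-0->S0; S1-1->S2; S2-0->S0; S2-1->S2

Remember how much of `11` the current input suffix matches. State S0 means no match yet; S1 means the last symbol is `1`; S2 means the last 2 symbols are `11`. Only S2 accepts. On a mismatch, fall back to the longest proper suffix that is still a prefix of `11`.
A 3-state machine:
        0   1  
>  S0   S0  S1 
   S1   S0  S2 
 * S2   S0  S2 
(> = start, * = accepting)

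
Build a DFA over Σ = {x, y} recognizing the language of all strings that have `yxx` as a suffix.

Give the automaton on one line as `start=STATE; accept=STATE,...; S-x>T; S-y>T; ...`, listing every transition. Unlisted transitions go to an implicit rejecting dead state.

start=q0; accept=q3; q0-x>q0; q0-y>q1; q1-x>q2; q1-y>q1; q2-x>q3; q2-y>q1; q3-x>q0; q3-y>q1

Remember how much of `yxx` the current input suffix matches. State q0 means no match yet; q1 means the last symbol is `y`; q2 means the last 2 symbols are `yx`; q3 means the last 3 symbols are `yxx`. Only q3 accepts. On a mismatch, fall back to the longest proper suffix that is still a prefix of `yxx`.
4 states suffice.
        x   y  
>  q0   q0  q1 
   q1   q2  q1 
   q2   q3  q1 
 * q3   q0  q1 
(> = start, * = accepting)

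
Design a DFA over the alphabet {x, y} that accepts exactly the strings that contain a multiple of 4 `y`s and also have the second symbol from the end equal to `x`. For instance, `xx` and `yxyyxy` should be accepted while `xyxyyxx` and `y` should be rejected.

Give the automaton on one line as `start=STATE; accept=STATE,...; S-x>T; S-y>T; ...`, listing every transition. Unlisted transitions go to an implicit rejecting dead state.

Build one automaton per condition and run them in lockstep. One (4 states) tracks the count of `y`s modulo 4; the other (7 states) tracks the last 2 symbols read. Each combined state is a pair, one component from each; accept when both components accept. Minimizing collapses redundant product states.
An 8-state machine:
       x  y 
>  A   B  C 
   B   D  C 
   C   C  E 
 * D   D  C 
   E   E  F 
   F   G  A 
   G   G  H 
 * H   B  C 
(> = start, * = accepting)

start=A; accept=D,H; A-x>B; A-y>C; B-x>D; B-y>C; C-x>C; C-y>E; D-x>D; D-y>C; E-x>E; E-y>F; F-x>G; F-y>A; G-x>G; G-y>H; H-x>B; H-y>C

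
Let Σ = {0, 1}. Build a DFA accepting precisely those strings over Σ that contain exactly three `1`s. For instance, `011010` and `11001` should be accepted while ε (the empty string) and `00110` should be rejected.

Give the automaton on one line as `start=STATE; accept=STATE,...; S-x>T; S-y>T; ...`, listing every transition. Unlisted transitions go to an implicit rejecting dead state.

Only the number of `1`s matters, and only up to 4. Make a chain s0 → s1 → s2 → s3 → s4 advanced by each `1` (with s4 absorbing); every other symbol self-loops. The accepting set is {s3}.
A 5-state machine:
        0   1  
>  s0   s0  s1 
   s1   s1  s2 
   s2   s2  s3 
 * s3   s3  s4 
   s4   s4  s4 
(> = start, * = accepting)

start=s0; accept=s3; s0-0>s0; s0-1>s1; s1-0>s1; s1-1>s2; s2-0>s2; s2-1>s3; s3-0>s3; s3-1>s4; s4-0>s4; s4-1>s4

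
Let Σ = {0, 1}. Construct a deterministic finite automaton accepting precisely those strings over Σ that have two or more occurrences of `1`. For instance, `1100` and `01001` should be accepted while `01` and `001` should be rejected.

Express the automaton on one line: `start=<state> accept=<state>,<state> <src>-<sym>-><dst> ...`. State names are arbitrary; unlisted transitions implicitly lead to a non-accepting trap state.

start=q0 accept=q2,q3 q0-0->q0 q0-1->q1 q1-0->q1 q1-1->q2 q2-0->q2 q2-1->q3 q3-0->q3 q3-1->q3

Count `1`s, saturating at 3: states q0 through q2 mean 0 through 2 `1`s seen; q3 means more than 2. Each `1` increments (capped at q3); other symbols loop. Accept from {q2, q3}.
A 4-state machine:
        0   1  
>  q0   q0  q1 
   q1   q1  q2 
 * q2   q2  q3 
 * q3   q3  q3 
(> = start, * = accepting)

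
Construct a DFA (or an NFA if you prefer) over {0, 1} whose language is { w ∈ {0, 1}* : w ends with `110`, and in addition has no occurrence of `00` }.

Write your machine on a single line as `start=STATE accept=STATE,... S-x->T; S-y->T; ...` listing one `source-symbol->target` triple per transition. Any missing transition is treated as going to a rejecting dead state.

start=s0; accept=s6; s0-0->s1; s0-1->s2; s1-0->s3; s1-1->s2; s2-0->s1; s2-1->s4; s3-0->s3; s3-1->s5; s4-0->s6; s4-1->s4; s5-0->s3; s5-1->s7; s6-0->s3; s6-1->s2; s7-0->s8; s7-1->s7; s8-0->s3; s8-1->s5

Handle the two conditions separately and then intersect. One (4 states) tracks how much of the suffix `110` has currently been matched; the other (3 states) tracks partial matches of the forbidden pattern `00`. Each combined state is a pair, one component from each; accept when both components accept.
With 9 states:
        0   1  
>  s0   s1  s2 
   s1   s3  s2 
   s2   s1  s4 
   s3   s3  s5 
   s4   s6  s4 
   s5   s3  s7 
 * s6   s3  s2 
   s7   s8  s7 
   s8   s3  s5 
(> = start, * = accepting)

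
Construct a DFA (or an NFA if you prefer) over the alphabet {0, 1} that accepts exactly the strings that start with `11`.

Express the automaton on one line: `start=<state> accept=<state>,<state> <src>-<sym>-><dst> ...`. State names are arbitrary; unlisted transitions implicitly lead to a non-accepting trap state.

start=q0 accept=q2 q0-0->q3 q0-1->q1 q1-0->q3 q1-1->q2 q2-0->q2 q2-1->q2 q3-0->q3 q3-1->q3

Check the first 2 symbols one by one: q0 through q1 record how many have matched `11` so far; any wrong symbol goes to the dead state q3. After all 2 match we enter the accepting sink q2.
With 4 states:
        0   1  
>  q0   q3  q1 
   q1   q3  q2 
 * q2   q2  q2 
   q3   q3  q3 
(> = start, * = accepting)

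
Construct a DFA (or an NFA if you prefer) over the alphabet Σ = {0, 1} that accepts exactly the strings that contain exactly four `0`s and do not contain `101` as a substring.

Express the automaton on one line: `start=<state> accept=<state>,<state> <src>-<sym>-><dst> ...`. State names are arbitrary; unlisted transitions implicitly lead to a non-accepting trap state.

Handle the two conditions separately and then intersect. The first has 6 states tracking the count of `0`s, saturating at 5; the second has 4 states tracking partial matches of the forbidden pattern `101`. A product state is a pair (one from each), accepting exactly when both do. Minimizing collapses redundant product states.
14 states suffice.
          0    1  
>  S0     S1   S2 
   S1     S3   S4 
   S2     S5   S2 
   S3     S6   S7 
   S4     S8   S4 
   S5     S3   S9 
   S6    S10  S11 
   S7    S12   S7 
   S8     S6   S9 
   S9     S9   S9 
 * S10    S9  S10 
   S11   S13  S11 
   S12   S10   S9 
 * S13    S9   S9 
(> = start, * = accepting)

start=S0 accept=S10,S13 S0-0->S1 S0-1->S2 S1-0->S3 S1-1->S4 S2-0->S5 S2-1->S2 S3-0->S6 S3-1->S7 S4-0->S8 S4-1->S4 S5-0->S3 S5-1->S9 S6-0->S10 S6-1->S11 S7-0->S12 S7-1->S7 S8-0->S6 S8-1->S9 S9-0->S9 S9-1->S9 S10-0->S9 S10-1->S10 S11-0->S13 S11-1->S11 S12-0->S10 S12-1->S9 S13-0->S9 S13-1->S9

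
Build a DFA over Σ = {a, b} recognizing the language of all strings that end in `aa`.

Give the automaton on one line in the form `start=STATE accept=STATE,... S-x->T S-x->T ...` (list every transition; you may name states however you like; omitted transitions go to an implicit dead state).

Remember how much of `aa` the current input suffix matches. State s0 means no match yet; s1 means the last symbol is `a`; s2 means the last 2 symbols are `aa`. Only s2 accepts. On a mismatch, fall back to the longest proper suffix that is still a prefix of `aa`.
3 states suffice.
        a   b  
>  s0   s1  s0 
   s1   s2  s0 
 * s2   s2  s0 
(> = start, * = accepting)

start=s0 accept=s2 s0-a->s1 s0-b->s0 s1-a->s2 s1-b->s0 s2-a->s2 s2-b->s0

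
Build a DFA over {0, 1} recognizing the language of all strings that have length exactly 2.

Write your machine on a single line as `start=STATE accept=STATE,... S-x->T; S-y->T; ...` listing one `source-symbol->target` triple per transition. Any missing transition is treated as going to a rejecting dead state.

Count input length up to 3: every symbol moves from q0 toward q3, which means 'more than 2' and absorbs. Accept from {q2}.
A 4-state machine:
        0   1  
>  q0   q1  q1 
   q1   q2  q2 
 * q2   q3  q3 
   q3   q3  q3 
(> = start, * = accepting)

start=q0; accept=q2; q0-0->q1; q0-1->q1; q1-0->q2; q1-1->q2; q2-0->q3; q2-1->q3; q3-0->q3; q3-1->q3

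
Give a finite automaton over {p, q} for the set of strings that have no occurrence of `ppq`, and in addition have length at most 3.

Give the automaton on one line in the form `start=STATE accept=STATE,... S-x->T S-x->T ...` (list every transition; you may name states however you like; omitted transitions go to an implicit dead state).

start=A accept=A,B,C,D,E,F A-p->B A-q->C B-p->D B-q->E C-p->E C-q->E D-p->F D-q->G E-p->F E-q->F F-p->G F-q->G G-p->G G-q->G

Build one automaton per condition and run them in lockstep. One (4 states) tracks partial matches of the forbidden pattern `ppq`; the other (5 states) tracks the input length, saturating at 4. Each combined state is a pair, one component from each; accept when both components accept. After merging equivalent states the machine shrinks.
With 7 states:
       p  q 
>* A   B  C 
 * B   D  E 
 * C   E  E 
 * D   F  G 
 * E   F  F 
 * F   G  G 
   G   G  G 
(> = start, * = accepting)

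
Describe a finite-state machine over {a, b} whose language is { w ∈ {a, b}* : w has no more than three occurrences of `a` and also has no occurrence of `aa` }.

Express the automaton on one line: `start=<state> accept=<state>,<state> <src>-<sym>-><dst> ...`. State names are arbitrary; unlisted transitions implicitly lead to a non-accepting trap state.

start=q0 accept=q0,q1,q3,q4,q5,q6 q0-a->q1 q0-b->q0 q1-a->q2 q1-b->q3 q2-a->q2 q2-b->q2 q3-a->q4 q3-b->q3 q4-a->q2 q4-b->q5 q5-a->q6 q5-b->q5 q6-a->q2 q6-b->q6

Run two small machines in parallel and take their product. The first has 5 states tracking the count of `a`s, saturating at 4; the second has 3 states tracking partial matches of the forbidden pattern `aa`. A product state is a pair (one from each), accepting exactly when both do. Equivalent product states are then merged.
        a   b  
>* q0   q1  q0 
 * q1   q2  q3 
   q2   q2  q2 
 * q3   q4  q3 
 * q4   q2  q5 
 * q5   q6  q5 
 * q6   q2  q6 
(> = start, * = accepting)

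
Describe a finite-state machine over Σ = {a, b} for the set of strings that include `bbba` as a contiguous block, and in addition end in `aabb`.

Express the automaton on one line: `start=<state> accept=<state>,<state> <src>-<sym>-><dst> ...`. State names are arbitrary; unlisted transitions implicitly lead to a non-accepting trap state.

start=q0 accept=q12 q0-a->q1 q0-b->q2 q1-a->q3 q1-b->q2 q2-a->q1 q2-b->q4 q3-a->q3 q3-b->q5 q4-a->q1 q4-b->q6 q5-a->q1 q5-b->q7 q6-a->q8 q6-b->q6 q7-a->q1 q7-b->q6 q8-a->q9 q8-b->q10 q9-a->q9 q9-b->q11 q10-a->q8 q10-b->q10 q11-a->q8 q11-b->q12 q12-a->q8 q12-b->q10

Handle the two conditions separately and then intersect. One (5 states) tracks whether and how much of `bbba` has been seen; the other (5 states) tracks how much of the suffix `aabb` has currently been matched. Each combined state is a pair, one component from each; accept when both components accept.
With 13 states:
          a    b  
>  q0     q1   q2 
   q1     q3   q2 
   q2     q1   q4 
   q3     q3   q5 
   q4     q1   q6 
   q5     q1   q7 
   q6     q8   q6 
   q7     q1   q6 
   q8     q9  q10 
   q9     q9  q11 
   q10    q8  q10 
   q11    q8  q12 
 * q12    q8  q10 
(> = start, * = accepting)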